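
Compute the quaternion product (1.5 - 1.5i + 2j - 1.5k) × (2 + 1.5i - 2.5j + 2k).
13.25 - 0.5i + j + 0.75k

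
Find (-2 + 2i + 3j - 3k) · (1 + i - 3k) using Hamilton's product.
-13 - 9i + 6j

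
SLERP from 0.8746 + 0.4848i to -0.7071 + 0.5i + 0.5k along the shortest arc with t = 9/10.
0.7798 - 0.4106i - 0.4725k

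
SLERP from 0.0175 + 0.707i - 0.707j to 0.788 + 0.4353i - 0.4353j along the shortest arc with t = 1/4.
0.2377 + 0.6868i - 0.6868j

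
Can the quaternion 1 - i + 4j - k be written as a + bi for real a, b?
No. The quaternion 1 - i + 4j - k has j-coefficient y = 4 and k-coefficient z = -1, not both zero, so it does not lie in the complex subalgebra spanned by 1 and i.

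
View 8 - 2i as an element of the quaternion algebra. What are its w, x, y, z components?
8 - 2i + 0j + 0k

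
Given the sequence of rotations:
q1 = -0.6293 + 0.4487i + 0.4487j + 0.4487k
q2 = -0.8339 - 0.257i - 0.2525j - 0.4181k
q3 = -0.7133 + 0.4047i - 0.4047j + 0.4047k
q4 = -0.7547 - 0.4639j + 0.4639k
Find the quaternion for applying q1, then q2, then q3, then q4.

q2 · q1 = 0.941 - 0.1381i - 0.2876j - 0.1131k
q3 · q2 · q1 = -0.6859 + 0.6415i - 0.1858j + 0.2892k
q4 · q3 · q2 · q1 = 0.2973 - 0.5321i + 0.756j - 0.2389k
0.2973 - 0.5321i + 0.756j - 0.2389k


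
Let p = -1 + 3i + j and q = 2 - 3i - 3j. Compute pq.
10 + 9i + 5j - 6k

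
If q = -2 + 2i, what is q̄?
-2 - 2i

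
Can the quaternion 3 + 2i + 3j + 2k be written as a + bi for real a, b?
No. The quaternion 3 + 2i + 3j + 2k has j-coefficient y = 3 and k-coefficient z = 2, not both zero, so it does not lie in the complex subalgebra spanned by 1 and i.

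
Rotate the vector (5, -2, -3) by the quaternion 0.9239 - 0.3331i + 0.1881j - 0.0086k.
(3.804, -4.099, -2.594)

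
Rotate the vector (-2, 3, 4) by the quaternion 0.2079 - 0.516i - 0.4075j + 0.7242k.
(-2.547, -4.69, -0.717)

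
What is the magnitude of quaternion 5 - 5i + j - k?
√52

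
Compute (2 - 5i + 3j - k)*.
2 + 5i - 3j + k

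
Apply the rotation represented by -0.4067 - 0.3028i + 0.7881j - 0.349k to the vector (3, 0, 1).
(-1.887, -1.377, 2.132)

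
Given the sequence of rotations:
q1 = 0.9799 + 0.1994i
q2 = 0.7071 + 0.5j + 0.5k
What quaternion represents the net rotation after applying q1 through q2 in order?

q2 · q1 = 0.6929 + 0.141i + 0.5897j + 0.3902k
0.6929 + 0.141i + 0.5897j + 0.3902k


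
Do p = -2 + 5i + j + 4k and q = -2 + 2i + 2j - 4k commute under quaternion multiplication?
No: pq = 8 - 26i + 22j + 8k ≠ 8 - 2i - 34j - 8k = qp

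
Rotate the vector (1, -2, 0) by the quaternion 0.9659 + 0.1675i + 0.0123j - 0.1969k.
(0.153, -2.109, -0.727)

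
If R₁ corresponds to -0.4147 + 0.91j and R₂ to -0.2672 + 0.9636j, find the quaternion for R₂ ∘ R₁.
-0.7661 - 0.6428j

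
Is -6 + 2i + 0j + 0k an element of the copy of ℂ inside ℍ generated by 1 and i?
Yes. The quaternion -6 + 2i has j- and k-coefficients y = z = 0, so it lies in the complex subalgebra spanned by 1 and i.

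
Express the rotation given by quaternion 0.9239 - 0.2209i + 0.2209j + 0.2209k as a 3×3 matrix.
[[0.8048, -0.5058, 0.3106], [0.3106, 0.8048, 0.5058], [-0.5058, -0.3106, 0.8048]]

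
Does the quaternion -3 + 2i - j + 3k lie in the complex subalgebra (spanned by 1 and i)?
No. The quaternion -3 + 2i - j + 3k has j-coefficient y = -1 and k-coefficient z = 3, not both zero, so it does not lie in the complex subalgebra spanned by 1 and i.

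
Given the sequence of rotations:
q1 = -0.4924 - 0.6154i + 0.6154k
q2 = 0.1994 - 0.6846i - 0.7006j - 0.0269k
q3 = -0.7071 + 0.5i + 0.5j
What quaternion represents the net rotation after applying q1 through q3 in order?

q2 · q1 = -0.5029 - 0.2168i + 0.7828j - 0.2952k
q3 · q2 · q1 = 0.0726 - 0.2458i - 0.6574j + 0.7085k
0.0726 - 0.2458i - 0.6574j + 0.7085k


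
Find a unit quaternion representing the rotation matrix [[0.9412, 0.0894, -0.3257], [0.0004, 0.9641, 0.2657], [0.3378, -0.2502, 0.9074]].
0.9763 - 0.1321i - 0.1699j - 0.0228k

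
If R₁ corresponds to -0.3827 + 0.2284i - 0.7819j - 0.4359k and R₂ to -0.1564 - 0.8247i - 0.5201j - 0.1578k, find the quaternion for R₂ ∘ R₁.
-0.2272 + 0.3832i - 0.0742j + 0.8922k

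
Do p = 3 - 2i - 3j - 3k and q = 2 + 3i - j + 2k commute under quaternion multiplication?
No: pq = 15 - 4i - 14j + 11k ≠ 15 + 14i - 4j - 11k = qp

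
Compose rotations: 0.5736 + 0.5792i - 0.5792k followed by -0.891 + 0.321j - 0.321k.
-0.697 - 0.702i - 0.0018j + 0.146k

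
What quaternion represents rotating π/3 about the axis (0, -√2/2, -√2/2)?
0.866 - 0.3536j - 0.3536k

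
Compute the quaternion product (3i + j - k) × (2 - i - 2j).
5 + 4i + 3j - 7k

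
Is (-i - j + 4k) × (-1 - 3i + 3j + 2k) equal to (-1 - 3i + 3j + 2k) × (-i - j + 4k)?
No: pq = -8 - 13i - 9j - 10k ≠ -8 + 15i + 11j + 2k = qp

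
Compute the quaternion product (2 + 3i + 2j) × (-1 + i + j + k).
-7 + i - 3j + 3k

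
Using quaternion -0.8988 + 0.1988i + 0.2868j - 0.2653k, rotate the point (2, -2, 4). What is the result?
(-0.369, 0.442, 4.865)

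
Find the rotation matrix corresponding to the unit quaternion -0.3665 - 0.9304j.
[[-0.7313, 0, 0.682], [0, 1, 0], [-0.682, 0, -0.7313]]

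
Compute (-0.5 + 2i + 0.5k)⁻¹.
-0.1111 - 0.4444i - 0.1111k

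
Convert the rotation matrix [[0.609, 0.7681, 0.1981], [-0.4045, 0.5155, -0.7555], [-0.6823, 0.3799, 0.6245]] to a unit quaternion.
0.829 + 0.3424i + 0.2655j - 0.3536k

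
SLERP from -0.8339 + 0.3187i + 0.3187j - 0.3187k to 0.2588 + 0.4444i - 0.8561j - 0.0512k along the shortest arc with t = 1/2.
-0.6698 - 0.0771i + 0.7201j - 0.164k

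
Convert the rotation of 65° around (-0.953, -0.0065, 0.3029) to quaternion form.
0.8434 - 0.512i - 0.0035j + 0.1627k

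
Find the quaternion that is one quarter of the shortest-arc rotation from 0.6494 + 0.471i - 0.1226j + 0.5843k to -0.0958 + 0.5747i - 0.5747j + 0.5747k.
0.4914 + 0.5403i - 0.262j + 0.6308k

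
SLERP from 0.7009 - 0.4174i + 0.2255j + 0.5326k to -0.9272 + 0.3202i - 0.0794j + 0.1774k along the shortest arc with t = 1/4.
0.8065 - 0.4163i + 0.1991j + 0.3695k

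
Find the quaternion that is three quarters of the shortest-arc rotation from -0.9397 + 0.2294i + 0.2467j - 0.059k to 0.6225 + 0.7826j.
-0.8139 + 0.0718i - 0.5763j - 0.0185k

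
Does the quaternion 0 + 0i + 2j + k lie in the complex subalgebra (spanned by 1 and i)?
No. The quaternion 2j + k has j-coefficient y = 2 and k-coefficient z = 1, not both zero, so it does not lie in the complex subalgebra spanned by 1 and i.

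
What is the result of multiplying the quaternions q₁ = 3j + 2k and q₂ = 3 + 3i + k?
-2 + 3i + 15j - 3k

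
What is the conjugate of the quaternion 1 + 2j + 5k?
1 - 2j - 5k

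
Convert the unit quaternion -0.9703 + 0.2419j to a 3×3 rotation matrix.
[[0.883, 0, -0.4694], [0, 1, 0], [0.4694, 0, 0.883]]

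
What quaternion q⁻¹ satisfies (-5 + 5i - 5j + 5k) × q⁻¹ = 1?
-0.05 - 0.05i + 0.05j - 0.05k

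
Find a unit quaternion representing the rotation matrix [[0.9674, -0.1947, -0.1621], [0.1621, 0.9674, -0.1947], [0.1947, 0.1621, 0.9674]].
0.9877 + 0.0903i - 0.0903j + 0.0903k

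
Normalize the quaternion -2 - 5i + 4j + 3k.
-0.2722 - 0.6804i + 0.5443j + 0.4082k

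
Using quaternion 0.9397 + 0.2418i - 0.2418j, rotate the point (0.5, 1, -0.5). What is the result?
(0.552, 1.052, 0.299)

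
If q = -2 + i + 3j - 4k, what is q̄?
-2 - i - 3j + 4k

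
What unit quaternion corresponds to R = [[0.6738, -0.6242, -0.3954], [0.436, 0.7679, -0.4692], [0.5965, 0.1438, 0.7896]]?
0.8988 + 0.1705i - 0.2759j + 0.2949k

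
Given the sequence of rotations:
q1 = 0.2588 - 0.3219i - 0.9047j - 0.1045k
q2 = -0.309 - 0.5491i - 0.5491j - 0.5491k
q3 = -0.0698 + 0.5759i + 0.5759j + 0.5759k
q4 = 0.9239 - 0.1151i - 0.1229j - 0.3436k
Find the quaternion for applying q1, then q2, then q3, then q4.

q2 · q1 = -0.8109 - 0.482i + 0.2568j + 0.2102k
q3 · q2 · q1 = 0.0652 - 0.4602i - 0.8836j - 0.0562k
q4 · q3 · q2 · q1 = -0.1206 - 0.7294i - 0.6727j - 0.0292k
-0.1206 - 0.7294i - 0.6727j - 0.0292k


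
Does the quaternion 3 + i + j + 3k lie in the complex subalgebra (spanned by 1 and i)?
No. The quaternion 3 + i + j + 3k has j-coefficient y = 1 and k-coefficient z = 3, not both zero, so it does not lie in the complex subalgebra spanned by 1 and i.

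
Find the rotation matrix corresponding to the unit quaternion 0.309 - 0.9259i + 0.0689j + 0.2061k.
[[0.9056, -0.255, -0.3391], [-0.0002, -0.7995, 0.6006], [-0.4242, -0.5438, -0.7241]]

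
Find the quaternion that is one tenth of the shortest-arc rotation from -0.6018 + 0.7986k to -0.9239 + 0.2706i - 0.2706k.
-0.6907 + 0.0351i + 0.7223k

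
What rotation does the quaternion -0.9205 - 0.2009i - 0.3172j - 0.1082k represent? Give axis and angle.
axis = (-0.5141, -0.8118, -0.2769), θ = 314°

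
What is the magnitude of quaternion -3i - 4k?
5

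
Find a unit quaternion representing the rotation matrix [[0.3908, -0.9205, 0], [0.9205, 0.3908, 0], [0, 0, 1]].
0.8339 + 0.5519k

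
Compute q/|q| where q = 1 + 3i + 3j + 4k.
0.169 + 0.5071i + 0.5071j + 0.6761k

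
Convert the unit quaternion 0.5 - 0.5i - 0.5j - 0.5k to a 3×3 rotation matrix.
[[0, 1, 0], [0, 0, 1], [1, 0, 0]]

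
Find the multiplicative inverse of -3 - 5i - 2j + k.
-0.0769 + 0.1282i + 0.0513j - 0.0256k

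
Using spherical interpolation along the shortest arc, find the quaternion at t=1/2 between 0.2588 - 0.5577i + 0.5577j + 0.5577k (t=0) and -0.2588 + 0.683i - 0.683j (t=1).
0.2706 - 0.6487i + 0.6487j + 0.2916k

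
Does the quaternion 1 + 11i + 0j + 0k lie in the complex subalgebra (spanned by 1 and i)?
Yes. The quaternion 1 + 11i has j- and k-coefficients y = z = 0, so it lies in the complex subalgebra spanned by 1 and i.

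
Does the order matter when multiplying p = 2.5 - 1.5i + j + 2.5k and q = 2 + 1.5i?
Yes: pq = 7.25 + 0.75i + 5.75j + 3.5k ≠ 7.25 + 0.75i - 1.75j + 6.5k = qp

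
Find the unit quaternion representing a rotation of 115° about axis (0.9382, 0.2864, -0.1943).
0.5373 + 0.7913i + 0.2415j - 0.1639k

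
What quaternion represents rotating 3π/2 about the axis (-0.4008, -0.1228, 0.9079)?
-0.7071 - 0.2834i - 0.0868j + 0.642k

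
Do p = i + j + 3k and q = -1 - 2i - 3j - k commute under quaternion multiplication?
No: pq = 8 + 7i - 6j - 4k ≠ 8 - 9i + 4j - 2k = qp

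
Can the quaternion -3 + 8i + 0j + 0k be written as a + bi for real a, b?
Yes. The quaternion -3 + 8i has j- and k-coefficients y = z = 0, so it lies in the complex subalgebra spanned by 1 and i.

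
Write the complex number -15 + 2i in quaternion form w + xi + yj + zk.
-15 + 2i + 0j + 0k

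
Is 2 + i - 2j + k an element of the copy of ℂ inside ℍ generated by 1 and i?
No. The quaternion 2 + i - 2j + k has j-coefficient y = -2 and k-coefficient z = 1, not both zero, so it does not lie in the complex subalgebra spanned by 1 and i.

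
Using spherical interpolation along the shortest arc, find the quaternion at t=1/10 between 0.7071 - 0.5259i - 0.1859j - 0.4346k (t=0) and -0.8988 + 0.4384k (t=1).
0.7392 - 0.4788i - 0.1693j - 0.4423k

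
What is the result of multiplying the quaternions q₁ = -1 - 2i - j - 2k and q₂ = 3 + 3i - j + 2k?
6 - 13i - 4j - 3k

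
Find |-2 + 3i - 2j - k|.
√18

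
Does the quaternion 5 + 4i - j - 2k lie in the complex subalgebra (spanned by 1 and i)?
No. The quaternion 5 + 4i - j - 2k has j-coefficient y = -1 and k-coefficient z = -2, not both zero, so it does not lie in the complex subalgebra spanned by 1 and i.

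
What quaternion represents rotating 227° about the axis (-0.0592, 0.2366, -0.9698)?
-0.3987 - 0.0543i + 0.217j - 0.8894k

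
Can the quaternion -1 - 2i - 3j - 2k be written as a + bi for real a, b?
No. The quaternion -1 - 2i - 3j - 2k has j-coefficient y = -3 and k-coefficient z = -2, not both zero, so it does not lie in the complex subalgebra spanned by 1 and i.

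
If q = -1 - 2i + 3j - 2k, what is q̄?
-1 + 2i - 3j + 2k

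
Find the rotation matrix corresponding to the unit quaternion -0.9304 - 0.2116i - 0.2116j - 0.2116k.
[[0.8209, -0.3042, 0.4833], [0.4833, 0.8209, -0.3042], [-0.3042, 0.4833, 0.8209]]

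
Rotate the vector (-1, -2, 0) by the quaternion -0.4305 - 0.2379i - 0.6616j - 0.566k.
(0.861, -1.294, -1.607)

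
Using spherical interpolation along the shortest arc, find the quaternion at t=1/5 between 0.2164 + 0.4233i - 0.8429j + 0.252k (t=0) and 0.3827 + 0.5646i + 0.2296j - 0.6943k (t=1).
0.0884 + 0.2282i - 0.8612j + 0.4455k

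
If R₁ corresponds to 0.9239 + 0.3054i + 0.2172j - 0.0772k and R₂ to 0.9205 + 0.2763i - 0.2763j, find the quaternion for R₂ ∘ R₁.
0.8261 + 0.5577i - 0.034j + 0.0733k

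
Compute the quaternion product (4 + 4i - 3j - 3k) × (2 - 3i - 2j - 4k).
2 + 2i + 11j - 39k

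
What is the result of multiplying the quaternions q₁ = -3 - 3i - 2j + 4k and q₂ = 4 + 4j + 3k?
-16 - 34i - 11j - 5k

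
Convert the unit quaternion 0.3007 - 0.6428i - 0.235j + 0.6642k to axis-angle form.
axis = (-0.674, -0.2464, 0.6964), θ = 145°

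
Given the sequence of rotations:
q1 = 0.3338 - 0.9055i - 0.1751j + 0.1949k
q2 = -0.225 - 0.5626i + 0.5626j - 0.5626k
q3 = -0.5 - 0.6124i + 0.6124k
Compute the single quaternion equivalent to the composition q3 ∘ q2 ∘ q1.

q2 · q1 = -0.3764 + 0.0271i + 0.8463j + 0.3763k
q3 · q2 · q1 = -0.0257 - 0.3013i - 0.1761j - 0.9369k
-0.0257 - 0.3013i - 0.1761j - 0.9369k


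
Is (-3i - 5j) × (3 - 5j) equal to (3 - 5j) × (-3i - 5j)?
No: pq = -25 - 9i - 15j + 15k ≠ -25 - 9i - 15j - 15k = qp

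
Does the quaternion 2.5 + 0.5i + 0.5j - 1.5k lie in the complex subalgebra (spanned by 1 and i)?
No. The quaternion 2.5 + 0.5i + 0.5j - 1.5k has j-coefficient y = 0.5 and k-coefficient z = -1.5, not both zero, so it does not lie in the complex subalgebra spanned by 1 and i.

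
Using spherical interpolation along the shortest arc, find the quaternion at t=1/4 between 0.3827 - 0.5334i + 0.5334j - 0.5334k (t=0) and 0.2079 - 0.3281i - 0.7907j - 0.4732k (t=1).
0.4205 - 0.6i + 0.1925j - 0.6528k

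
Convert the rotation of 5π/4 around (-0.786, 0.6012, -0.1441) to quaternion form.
-0.3827 - 0.7262i + 0.5554j - 0.1331k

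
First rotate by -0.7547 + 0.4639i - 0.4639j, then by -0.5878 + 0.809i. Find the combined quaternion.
0.0683 - 0.8832i + 0.2727j - 0.3753k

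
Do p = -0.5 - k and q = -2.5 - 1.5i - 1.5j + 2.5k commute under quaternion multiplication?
No: pq = 3.75 - 0.75i + 2.25j + 1.25k ≠ 3.75 + 2.25i - 0.75j + 1.25k = qp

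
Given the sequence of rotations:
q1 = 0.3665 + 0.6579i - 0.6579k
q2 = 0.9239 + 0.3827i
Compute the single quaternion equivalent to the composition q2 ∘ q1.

q2 · q1 = 0.0868 + 0.7481i + 0.2518j - 0.6078k
0.0868 + 0.7481i + 0.2518j - 0.6078k


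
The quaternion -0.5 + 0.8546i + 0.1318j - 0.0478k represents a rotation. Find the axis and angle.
axis = (0.9868, 0.1522, -0.0552), θ = 4π/3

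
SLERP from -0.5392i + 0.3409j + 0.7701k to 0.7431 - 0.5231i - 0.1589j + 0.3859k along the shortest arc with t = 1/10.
0.0887 - 0.5651i + 0.2988j + 0.7639k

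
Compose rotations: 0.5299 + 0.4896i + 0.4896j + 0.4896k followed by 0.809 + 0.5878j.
0.1409 + 0.6839i + 0.7076j + 0.1083k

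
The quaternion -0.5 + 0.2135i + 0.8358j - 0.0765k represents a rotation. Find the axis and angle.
axis = (0.2465, 0.9651, -0.0883), θ = 4π/3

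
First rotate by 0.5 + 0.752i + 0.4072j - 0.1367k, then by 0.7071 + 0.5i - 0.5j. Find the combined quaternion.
0.1812 + 0.8501i + 0.1063j + 0.4829k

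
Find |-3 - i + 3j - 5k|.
√44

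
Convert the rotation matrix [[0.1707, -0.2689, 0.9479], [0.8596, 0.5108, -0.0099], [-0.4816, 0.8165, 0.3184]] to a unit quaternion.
0.7071 + 0.2922i + 0.5054j + 0.399k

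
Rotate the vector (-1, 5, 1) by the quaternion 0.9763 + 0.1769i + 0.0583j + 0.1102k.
(-1.789, 3.997, 2.797)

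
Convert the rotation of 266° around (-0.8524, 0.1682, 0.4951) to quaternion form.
-0.682 - 0.6234i + 0.123j + 0.3621k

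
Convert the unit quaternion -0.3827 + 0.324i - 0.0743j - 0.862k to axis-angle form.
axis = (0.3507, -0.0804, -0.933), θ = 5π/4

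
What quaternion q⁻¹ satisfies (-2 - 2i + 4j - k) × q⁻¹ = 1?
-0.08 + 0.08i - 0.16j + 0.04k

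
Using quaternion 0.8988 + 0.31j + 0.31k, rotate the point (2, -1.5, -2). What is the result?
(0.953, -0.482, -3.018)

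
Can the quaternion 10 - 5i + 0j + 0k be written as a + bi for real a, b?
Yes. The quaternion 10 - 5i has j- and k-coefficients y = z = 0, so it lies in the complex subalgebra spanned by 1 and i.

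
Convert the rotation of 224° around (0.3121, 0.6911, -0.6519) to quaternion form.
-0.3746 + 0.2894i + 0.6408j - 0.6044k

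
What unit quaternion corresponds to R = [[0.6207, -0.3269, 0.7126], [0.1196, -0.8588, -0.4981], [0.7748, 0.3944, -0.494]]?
0.2588 + 0.8622i - 0.0601j + 0.4313k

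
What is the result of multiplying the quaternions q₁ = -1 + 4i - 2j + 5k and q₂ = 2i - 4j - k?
-11 + 20i + 18j - 11k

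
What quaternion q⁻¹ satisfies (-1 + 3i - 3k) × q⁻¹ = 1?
-0.0526 - 0.1579i + 0.1579k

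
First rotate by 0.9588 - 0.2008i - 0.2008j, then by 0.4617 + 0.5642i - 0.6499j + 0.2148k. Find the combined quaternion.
0.4255 + 0.4914i - 0.759j - 0.0378k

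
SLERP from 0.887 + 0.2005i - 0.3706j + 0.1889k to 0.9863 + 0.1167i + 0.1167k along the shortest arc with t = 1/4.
0.9261 + 0.1821i - 0.2813j + 0.1733k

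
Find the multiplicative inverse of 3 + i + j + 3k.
0.15 - 0.05i - 0.05j - 0.15k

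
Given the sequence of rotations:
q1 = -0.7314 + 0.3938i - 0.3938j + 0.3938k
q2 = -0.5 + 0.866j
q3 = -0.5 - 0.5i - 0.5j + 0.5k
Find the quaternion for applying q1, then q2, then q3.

q2 · q1 = 0.7067 + 0.1441i - 0.4365j - 0.5379k
q3 · q2 · q1 = -0.2306 + 0.0618i - 0.332j + 0.9126k
-0.2306 + 0.0618i - 0.332j + 0.9126k


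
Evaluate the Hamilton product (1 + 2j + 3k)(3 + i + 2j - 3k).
8 - 11i + 11j + 4k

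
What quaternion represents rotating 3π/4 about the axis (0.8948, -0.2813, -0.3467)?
0.3827 + 0.8267i - 0.2599j - 0.3203k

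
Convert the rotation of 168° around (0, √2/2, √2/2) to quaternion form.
0.1045 + 0.7032j + 0.7032k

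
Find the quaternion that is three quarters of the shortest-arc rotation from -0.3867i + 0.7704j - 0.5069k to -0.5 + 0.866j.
-0.3956 - 0.1083i + 0.9009j - 0.1419k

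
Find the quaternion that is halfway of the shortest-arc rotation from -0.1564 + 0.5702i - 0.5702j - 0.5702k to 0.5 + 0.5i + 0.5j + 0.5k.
-0.3975 + 0.0425i - 0.6481j - 0.6481k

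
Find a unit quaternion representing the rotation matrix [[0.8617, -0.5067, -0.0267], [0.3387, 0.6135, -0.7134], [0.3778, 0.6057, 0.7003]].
0.891 + 0.3701i - 0.1135j + 0.2372k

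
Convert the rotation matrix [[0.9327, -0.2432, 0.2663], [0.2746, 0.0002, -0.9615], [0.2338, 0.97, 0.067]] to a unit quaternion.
0.7071 + 0.6829i + 0.0115j + 0.1831k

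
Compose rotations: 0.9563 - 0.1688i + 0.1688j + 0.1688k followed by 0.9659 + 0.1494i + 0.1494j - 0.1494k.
0.9489 + 0.0303i + 0.3059j + 0.0706k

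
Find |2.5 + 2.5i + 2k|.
4.062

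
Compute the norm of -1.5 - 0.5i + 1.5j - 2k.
2.958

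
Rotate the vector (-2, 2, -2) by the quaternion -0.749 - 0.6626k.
(-2.229, -1.741, -2)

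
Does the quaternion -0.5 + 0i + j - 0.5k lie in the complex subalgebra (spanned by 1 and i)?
No. The quaternion -0.5 + j - 0.5k has j-coefficient y = 1 and k-coefficient z = -0.5, not both zero, so it does not lie in the complex subalgebra spanned by 1 and i.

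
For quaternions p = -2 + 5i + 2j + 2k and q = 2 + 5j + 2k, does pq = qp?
No: pq = -18 + 4i - 16j + 25k ≠ -18 + 16i + 4j - 25k = qp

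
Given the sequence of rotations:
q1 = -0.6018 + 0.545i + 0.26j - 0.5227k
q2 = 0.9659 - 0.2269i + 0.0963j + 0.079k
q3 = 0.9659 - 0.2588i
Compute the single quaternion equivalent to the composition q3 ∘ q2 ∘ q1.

q2 · q1 = -0.4414 + 0.5921i + 0.1176j - 0.6639k
q3 · q2 · q1 = -0.2731 + 0.6861i - 0.0582j - 0.6717k
-0.2731 + 0.6861i - 0.0582j - 0.6717k


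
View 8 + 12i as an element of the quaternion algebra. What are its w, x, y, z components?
8 + 12i + 0j + 0k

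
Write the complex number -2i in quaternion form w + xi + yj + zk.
0 - 2i + 0j + 0k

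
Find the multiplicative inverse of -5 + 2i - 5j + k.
-0.0909 - 0.0364i + 0.0909j - 0.0182k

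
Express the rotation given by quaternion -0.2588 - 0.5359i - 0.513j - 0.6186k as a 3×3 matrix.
[[-0.2917, 0.2296, 0.9285], [0.87, -0.3397, 0.3573], [0.3975, 0.9121, -0.1007]]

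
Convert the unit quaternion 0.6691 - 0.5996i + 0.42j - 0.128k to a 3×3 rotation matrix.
[[0.6144, -0.3324, 0.7155], [-0.675, 0.2482, 0.6949], [-0.4085, -0.9099, -0.0718]]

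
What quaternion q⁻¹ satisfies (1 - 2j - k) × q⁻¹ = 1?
0.1667 + 0.3333j + 0.1667k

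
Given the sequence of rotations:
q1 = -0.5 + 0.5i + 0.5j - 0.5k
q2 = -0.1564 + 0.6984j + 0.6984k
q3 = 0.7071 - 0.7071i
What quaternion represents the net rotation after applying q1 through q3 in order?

q2 · q1 = 0.0782 - 0.7766i - 0.0782j - 0.6202k
q3 · q2 · q1 = -0.4938 - 0.6044i - 0.4938j - 0.3832k
-0.4938 - 0.6044i - 0.4938j - 0.3832k


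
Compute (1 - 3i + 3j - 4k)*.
1 + 3i - 3j + 4k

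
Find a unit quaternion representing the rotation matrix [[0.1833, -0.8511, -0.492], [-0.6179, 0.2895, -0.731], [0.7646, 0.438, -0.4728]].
-0.5 - 0.5845i + 0.6283j - 0.1166k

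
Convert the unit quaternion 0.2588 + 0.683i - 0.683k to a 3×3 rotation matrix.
[[0.067, 0.3535, -0.933], [-0.3535, -0.866, -0.3535], [-0.933, 0.3535, 0.067]]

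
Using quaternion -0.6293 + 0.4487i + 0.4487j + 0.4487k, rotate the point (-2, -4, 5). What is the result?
(-5.069, 4.382, -0.313)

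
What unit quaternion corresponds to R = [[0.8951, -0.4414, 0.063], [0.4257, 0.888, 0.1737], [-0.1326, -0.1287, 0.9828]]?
0.9703 - 0.0779i + 0.0504j + 0.2234k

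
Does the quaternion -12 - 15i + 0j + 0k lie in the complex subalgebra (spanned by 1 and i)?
Yes. The quaternion -12 - 15i has j- and k-coefficients y = z = 0, so it lies in the complex subalgebra spanned by 1 and i.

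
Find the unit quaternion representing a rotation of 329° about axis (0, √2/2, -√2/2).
-0.9636 + 0.189j - 0.189k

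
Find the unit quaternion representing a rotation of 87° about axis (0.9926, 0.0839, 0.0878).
0.7254 + 0.6833i + 0.0578j + 0.0604k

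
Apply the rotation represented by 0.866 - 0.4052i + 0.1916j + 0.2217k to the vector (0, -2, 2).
(1.383, 0.427, 2.43)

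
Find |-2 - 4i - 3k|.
√29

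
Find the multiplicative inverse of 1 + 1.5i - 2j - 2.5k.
0.0741 - 0.1111i + 0.1481j + 0.1852k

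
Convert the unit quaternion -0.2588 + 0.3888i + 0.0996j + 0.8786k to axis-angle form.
axis = (0.4025, 0.1031, 0.9096), θ = 7π/6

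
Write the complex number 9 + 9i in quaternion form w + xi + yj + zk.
9 + 9i + 0j + 0k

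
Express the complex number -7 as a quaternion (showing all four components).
-7 + 0i + 0j + 0k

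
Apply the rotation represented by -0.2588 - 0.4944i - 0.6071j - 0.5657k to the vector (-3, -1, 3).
(3.445, -1.258, -2.356)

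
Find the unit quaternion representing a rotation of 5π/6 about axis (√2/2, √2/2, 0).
0.2588 + 0.683i + 0.683j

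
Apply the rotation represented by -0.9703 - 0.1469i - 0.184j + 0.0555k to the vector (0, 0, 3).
(1.022, -0.916, 2.667)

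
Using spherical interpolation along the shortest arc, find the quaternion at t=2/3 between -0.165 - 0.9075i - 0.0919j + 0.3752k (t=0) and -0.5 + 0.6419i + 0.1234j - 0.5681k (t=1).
0.2922 - 0.7824i - 0.1204j + 0.5367k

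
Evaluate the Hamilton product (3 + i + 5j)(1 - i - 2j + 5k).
14 + 23i - 6j + 18k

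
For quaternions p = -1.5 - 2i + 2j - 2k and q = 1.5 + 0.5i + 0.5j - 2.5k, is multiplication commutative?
No: pq = -7.25 - 7.75i - 3.75j - 1.25k ≠ -7.25 + 0.25i + 8.25j + 2.75k = qp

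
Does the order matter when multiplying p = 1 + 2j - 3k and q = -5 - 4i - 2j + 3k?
Yes: pq = 8 - 4i + 26k ≠ 8 - 4i - 24j + 10k = qp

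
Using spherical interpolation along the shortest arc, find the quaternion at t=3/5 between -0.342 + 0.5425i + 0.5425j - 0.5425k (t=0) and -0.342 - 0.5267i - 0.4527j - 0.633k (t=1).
0.075 + 0.7206i + 0.6625j + 0.19k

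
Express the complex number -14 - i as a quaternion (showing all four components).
-14 - i + 0j + 0k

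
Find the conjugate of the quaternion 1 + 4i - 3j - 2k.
1 - 4i + 3j + 2k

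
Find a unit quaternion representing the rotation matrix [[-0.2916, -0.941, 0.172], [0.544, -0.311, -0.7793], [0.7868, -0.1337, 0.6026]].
0.5 + 0.3228i - 0.3074j + 0.7425k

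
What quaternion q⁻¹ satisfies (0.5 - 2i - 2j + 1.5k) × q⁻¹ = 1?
0.0476 + 0.1905i + 0.1905j - 0.1429k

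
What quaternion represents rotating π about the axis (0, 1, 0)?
j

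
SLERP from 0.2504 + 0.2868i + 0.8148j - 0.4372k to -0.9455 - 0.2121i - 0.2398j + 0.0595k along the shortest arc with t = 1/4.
0.4841 + 0.2962i + 0.7339j - 0.3733k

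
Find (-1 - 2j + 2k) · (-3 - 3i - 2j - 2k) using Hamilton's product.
3 + 11i + 2j - 10k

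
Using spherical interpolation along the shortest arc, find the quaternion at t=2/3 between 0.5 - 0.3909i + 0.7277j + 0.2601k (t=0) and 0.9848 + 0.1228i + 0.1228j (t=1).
0.9198 - 0.062i + 0.3741j + 0.1014k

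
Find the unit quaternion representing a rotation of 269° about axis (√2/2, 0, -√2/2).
-0.7009 + 0.5043i - 0.5043k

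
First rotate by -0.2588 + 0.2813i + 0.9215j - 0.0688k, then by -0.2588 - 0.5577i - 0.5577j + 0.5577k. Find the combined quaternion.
0.7761 - 0.404i + 0.0244j - 0.4836k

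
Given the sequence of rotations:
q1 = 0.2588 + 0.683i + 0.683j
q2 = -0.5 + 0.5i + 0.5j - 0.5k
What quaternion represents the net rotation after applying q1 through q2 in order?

q2 · q1 = -0.8124 + 0.1294i - 0.5536j - 0.1294k
-0.8124 + 0.1294i - 0.5536j - 0.1294k


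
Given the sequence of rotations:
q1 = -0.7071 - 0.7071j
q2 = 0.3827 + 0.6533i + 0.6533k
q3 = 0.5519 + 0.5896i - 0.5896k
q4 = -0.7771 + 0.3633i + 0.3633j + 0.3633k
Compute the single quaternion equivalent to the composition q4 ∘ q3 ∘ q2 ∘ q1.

q2 · q1 = -0.2706 - 0.2706j - 0.9239k
q3 · q2 · q1 = -0.6941 - 0.3191i + 0.3954j - 0.5099k
q4 · q3 · q2 · q1 = 0.6969 - 0.3331i - 0.4901j + 0.4037k
0.6969 - 0.3331i - 0.4901j + 0.4037k


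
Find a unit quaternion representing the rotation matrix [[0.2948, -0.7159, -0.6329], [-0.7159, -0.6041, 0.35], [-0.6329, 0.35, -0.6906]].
0.8046i - 0.4449j - 0.3933k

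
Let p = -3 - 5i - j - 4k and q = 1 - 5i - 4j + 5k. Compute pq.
-12 - 11i + 56j - 4k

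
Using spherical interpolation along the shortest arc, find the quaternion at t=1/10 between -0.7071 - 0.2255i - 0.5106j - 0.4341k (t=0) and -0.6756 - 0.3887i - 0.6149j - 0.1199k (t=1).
-0.7084 - 0.2436i - 0.5245j - 0.4047k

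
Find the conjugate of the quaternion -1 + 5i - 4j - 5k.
-1 - 5i + 4j + 5k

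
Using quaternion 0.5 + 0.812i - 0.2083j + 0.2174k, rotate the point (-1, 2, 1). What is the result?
(-1.785, -1.608, 0.476)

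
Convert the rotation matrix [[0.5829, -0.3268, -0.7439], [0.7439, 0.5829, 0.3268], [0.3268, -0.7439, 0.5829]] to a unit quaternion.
0.829 - 0.3229i - 0.3229j + 0.3229k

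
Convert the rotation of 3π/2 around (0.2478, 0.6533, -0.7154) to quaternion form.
-0.7071 + 0.1752i + 0.462j - 0.5059k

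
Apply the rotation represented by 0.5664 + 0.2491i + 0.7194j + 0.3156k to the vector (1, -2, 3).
(2.68, -0.122, -2.608)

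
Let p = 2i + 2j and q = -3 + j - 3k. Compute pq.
-2 - 12i + 2k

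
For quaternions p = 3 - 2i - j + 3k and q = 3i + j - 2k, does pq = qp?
No: pq = 13 + 8i + 8j - 5k ≠ 13 + 10i - 2j - 7k = qp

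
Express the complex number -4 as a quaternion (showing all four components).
-4 + 0i + 0j + 0k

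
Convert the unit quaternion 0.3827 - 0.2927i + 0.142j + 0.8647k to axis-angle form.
axis = (-0.3168, 0.1537, 0.936), θ = 3π/4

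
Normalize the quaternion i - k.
0.7071i - 0.7071k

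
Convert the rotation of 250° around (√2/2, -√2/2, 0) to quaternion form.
-0.5736 + 0.5792i - 0.5792j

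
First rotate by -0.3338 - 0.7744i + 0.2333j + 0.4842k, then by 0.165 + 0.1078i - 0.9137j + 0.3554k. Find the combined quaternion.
0.0695 - 0.6891i + 0.0161j - 0.7212k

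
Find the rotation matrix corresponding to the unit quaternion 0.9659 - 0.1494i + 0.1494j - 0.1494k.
[[0.9107, 0.244, 0.3333], [-0.3333, 0.9107, 0.244], [-0.244, -0.3333, 0.9107]]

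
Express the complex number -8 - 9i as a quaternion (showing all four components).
-8 - 9i + 0j + 0k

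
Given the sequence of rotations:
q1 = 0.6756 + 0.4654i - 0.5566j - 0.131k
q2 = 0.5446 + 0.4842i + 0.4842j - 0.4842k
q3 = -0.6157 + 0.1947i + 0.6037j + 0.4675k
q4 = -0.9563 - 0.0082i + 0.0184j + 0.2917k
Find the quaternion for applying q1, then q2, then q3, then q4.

q2 · q1 = 0.3487 + 0.2476i - 0.1379j - 0.8933k
q3 · q2 · q1 = 0.238 - 0.5594i + 0.5851j + 0.5367k
q4 · q3 · q2 · q1 = -0.3995 + 0.3722i - 0.7139j - 0.4383k
-0.3995 + 0.3722i - 0.7139j - 0.4383k


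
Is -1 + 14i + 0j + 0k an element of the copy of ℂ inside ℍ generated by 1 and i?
Yes. The quaternion -1 + 14i has j- and k-coefficients y = z = 0, so it lies in the complex subalgebra spanned by 1 and i.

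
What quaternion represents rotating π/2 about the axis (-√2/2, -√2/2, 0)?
0.7071 - 0.5i - 0.5j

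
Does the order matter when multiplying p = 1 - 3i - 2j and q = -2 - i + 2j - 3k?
Yes: pq = -1 + 11i - 3j - 11k ≠ -1 - i + 15j + 5k = qp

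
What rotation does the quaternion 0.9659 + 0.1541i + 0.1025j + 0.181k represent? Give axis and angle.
axis = (0.5953, 0.396, 0.6992), θ = π/6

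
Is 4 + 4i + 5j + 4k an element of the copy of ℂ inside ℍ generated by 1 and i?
No. The quaternion 4 + 4i + 5j + 4k has j-coefficient y = 5 and k-coefficient z = 4, not both zero, so it does not lie in the complex subalgebra spanned by 1 and i.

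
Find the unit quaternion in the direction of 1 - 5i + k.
0.1925 - 0.9623i + 0.1925k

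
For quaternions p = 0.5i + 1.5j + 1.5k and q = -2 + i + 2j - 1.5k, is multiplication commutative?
No: pq = -1.25 - 6.25i - 0.75j - 3.5k ≠ -1.25 + 4.25i - 5.25j - 2.5k = qp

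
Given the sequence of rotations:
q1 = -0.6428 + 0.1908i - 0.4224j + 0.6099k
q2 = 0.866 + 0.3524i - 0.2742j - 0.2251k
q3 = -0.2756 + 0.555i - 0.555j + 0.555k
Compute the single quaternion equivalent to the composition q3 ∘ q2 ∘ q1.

q2 · q1 = -0.6024 - 0.3236i - 0.4474j + 0.5763k
q3 · q2 · q1 = -0.2225 - 0.3167i - 0.0418j - 0.9211k
-0.2225 - 0.3167i - 0.0418j - 0.9211k


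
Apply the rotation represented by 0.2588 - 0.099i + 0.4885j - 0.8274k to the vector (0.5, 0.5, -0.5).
(-0.466, -0.078, -0.726)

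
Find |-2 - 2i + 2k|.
√12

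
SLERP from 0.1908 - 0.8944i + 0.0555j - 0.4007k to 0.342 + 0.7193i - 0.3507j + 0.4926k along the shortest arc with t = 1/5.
0.0834 - 0.8886i + 0.1207j - 0.4346k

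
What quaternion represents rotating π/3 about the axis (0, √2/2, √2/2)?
0.866 + 0.3536j + 0.3536k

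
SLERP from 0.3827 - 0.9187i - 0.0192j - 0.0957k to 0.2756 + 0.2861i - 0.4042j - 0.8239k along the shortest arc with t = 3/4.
-0.1088 - 0.5961i + 0.3586j + 0.7101k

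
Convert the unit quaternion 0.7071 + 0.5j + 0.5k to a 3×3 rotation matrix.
[[0, -0.7071, 0.7071], [0.7071, 0.5, 0.5], [-0.7071, 0.5, 0.5]]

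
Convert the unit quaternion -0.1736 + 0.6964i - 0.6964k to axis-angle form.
axis = (√2/2, 0, -√2/2), θ = 200°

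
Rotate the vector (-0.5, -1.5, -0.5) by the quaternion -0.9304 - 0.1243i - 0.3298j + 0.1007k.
(-1.079, -1.222, -0.304)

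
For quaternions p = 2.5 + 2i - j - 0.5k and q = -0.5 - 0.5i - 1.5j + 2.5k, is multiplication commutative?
No: pq = -0.5 - 5.5i - 8j + 3k ≠ -0.5 + i + 1.5j + 10k = qp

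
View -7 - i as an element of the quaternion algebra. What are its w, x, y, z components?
-7 - i + 0j + 0k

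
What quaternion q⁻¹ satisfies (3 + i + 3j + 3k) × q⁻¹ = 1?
0.1071 - 0.0357i - 0.1071j - 0.1071k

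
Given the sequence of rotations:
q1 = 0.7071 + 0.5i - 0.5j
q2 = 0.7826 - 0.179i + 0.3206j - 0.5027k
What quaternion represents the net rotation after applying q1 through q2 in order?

q2 · q1 = 0.8032 + 0.0134i - 0.416j - 0.4263k
0.8032 + 0.0134i - 0.416j - 0.4263k


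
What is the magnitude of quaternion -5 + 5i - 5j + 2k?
√79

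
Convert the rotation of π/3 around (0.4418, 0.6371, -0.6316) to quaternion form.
0.866 + 0.2209i + 0.3185j - 0.3158k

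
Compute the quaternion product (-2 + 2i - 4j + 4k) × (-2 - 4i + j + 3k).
4 - 12i - 16j - 28k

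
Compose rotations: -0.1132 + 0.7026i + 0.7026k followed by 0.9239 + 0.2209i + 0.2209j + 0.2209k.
-0.415 + 0.7793i - 0.025j + 0.4689k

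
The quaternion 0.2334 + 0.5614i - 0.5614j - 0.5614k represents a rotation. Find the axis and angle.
axis = (√3/3, -√3/3, -√3/3), θ = 153°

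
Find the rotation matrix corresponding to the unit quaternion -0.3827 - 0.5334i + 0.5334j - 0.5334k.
[[-0.1381, -0.9773, 0.1608], [-0.1608, -0.1381, -0.9773], [0.9773, -0.1608, -0.1381]]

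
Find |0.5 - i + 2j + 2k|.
3.041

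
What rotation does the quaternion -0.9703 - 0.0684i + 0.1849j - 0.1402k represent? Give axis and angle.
axis = (-0.2827, 0.7643, -0.5795), θ = 332°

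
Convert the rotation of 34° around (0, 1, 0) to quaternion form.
0.9563 + 0.2924j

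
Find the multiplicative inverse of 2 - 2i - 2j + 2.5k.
0.1096 + 0.1096i + 0.1096j - 0.137k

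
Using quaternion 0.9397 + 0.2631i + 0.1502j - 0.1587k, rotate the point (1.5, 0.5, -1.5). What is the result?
(1.247, 0.89, -1.55)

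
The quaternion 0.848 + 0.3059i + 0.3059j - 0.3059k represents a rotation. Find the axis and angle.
axis = (√3/3, √3/3, -√3/3), θ = 64°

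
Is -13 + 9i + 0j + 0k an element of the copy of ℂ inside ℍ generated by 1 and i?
Yes. The quaternion -13 + 9i has j- and k-coefficients y = z = 0, so it lies in the complex subalgebra spanned by 1 and i.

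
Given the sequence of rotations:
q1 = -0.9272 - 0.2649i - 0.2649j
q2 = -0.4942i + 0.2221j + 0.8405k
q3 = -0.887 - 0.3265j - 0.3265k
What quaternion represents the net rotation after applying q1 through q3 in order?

q2 · q1 = -0.0721 + 0.6809i - 0.4286j - 0.5896k
q3 · q2 · q1 = -0.2685 - 0.5514i + 0.1814j + 0.7688k
-0.2685 - 0.5514i + 0.1814j + 0.7688k


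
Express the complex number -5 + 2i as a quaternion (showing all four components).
-5 + 2i + 0j + 0k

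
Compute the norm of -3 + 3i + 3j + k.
√28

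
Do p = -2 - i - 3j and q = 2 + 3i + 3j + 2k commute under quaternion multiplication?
No: pq = 8 - 14i - 10j + 2k ≠ 8 - 2i - 14j - 10k = qp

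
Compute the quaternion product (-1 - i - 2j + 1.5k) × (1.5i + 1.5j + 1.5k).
2.25 - 6.75i + 2.25j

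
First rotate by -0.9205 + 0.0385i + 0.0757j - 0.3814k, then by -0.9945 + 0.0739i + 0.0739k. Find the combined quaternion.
0.9408 - 0.1119i - 0.0443j + 0.3169k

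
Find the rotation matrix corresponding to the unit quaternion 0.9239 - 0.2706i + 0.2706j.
[[0.8536, -0.1464, 0.5], [-0.1464, 0.8536, 0.5], [-0.5, -0.5, 0.7071]]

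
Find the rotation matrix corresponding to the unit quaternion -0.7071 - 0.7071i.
[[1, 0, 0], [0, 0, -1], [0, 1, 0]]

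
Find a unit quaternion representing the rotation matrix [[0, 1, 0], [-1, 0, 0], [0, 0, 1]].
0.7071 - 0.7071k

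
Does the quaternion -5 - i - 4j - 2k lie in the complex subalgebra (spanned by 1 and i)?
No. The quaternion -5 - i - 4j - 2k has j-coefficient y = -4 and k-coefficient z = -2, not both zero, so it does not lie in the complex subalgebra spanned by 1 and i.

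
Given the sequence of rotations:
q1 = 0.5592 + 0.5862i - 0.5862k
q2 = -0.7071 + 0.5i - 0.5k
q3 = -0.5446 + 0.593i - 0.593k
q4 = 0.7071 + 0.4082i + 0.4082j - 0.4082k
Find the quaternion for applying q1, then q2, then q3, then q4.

q2 · q1 = -0.9816 - 0.1349i + 0.1349k
q3 · q2 · q1 = 0.6946 - 0.5086i + 0.5086k
q4 · q3 · q2 · q1 = 0.9064 + 0.1315i + 0.2835j + 0.2837k
0.9064 + 0.1315i + 0.2835j + 0.2837k


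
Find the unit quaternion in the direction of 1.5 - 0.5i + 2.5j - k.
0.4804 - 0.1601i + 0.8006j - 0.3203k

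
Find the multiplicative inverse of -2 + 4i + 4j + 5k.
-0.0328 - 0.0656i - 0.0656j - 0.082k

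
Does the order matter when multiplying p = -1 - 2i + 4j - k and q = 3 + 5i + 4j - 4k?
Yes: pq = -13 - 23i - 5j - 27k ≠ -13 + i + 21j + 29k = qp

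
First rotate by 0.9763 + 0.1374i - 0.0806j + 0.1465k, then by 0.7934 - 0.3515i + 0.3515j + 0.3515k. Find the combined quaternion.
0.7997 - 0.1543i + 0.379j + 0.4394k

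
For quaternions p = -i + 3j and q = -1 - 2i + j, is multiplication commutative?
No: pq = -5 + i - 3j + 5k ≠ -5 + i - 3j - 5k = qp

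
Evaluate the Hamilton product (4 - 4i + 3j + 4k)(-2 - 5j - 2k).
15 + 22i - 34j + 4k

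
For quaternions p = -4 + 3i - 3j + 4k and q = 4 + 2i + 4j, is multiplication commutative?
No: pq = -10 - 12i - 20j + 34k ≠ -10 + 20i - 36j - 2k = qp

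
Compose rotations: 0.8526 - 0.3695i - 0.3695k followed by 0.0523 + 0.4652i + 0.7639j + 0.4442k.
0.3806 + 0.095i + 0.6591j + 0.6417k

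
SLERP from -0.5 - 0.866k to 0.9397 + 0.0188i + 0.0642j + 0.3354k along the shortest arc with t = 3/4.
-0.867 - 0.0146i - 0.05j - 0.4956k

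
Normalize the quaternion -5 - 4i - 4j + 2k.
-0.6402 - 0.5121i - 0.5121j + 0.2561k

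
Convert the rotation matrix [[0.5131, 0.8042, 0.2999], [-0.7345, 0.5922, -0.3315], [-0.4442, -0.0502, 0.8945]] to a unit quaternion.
0.866 + 0.0812i + 0.2148j - 0.4442k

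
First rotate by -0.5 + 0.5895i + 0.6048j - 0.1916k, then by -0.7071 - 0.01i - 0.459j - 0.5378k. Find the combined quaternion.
0.534 + 0.0014i - 0.5171j + 0.6689k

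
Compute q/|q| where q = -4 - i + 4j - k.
-0.686 - 0.1715i + 0.686j - 0.1715k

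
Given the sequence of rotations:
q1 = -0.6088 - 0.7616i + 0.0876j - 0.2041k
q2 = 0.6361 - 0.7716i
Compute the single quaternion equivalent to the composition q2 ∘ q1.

q2 · q1 = -0.9749 - 0.0147i - 0.1018j - 0.1974k
-0.9749 - 0.0147i - 0.1018j - 0.1974k


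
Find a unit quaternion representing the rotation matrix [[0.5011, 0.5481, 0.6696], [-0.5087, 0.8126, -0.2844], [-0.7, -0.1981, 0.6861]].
0.866 + 0.0249i + 0.3954j - 0.3051k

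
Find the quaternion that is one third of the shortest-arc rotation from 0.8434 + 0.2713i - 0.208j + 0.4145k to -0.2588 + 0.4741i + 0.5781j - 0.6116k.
0.7355 + 0.0133i - 0.3875j + 0.5556k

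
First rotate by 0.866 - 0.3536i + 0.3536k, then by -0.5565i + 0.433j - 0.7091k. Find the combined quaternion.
0.054 - 0.3288i + 0.8225j - 0.461k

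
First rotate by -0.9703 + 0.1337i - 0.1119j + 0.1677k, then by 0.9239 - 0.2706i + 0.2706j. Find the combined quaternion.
-0.83 + 0.4315i - 0.3206j + 0.149k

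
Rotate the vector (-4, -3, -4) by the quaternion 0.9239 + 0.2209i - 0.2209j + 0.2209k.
(-0.46, -1.634, -6.174)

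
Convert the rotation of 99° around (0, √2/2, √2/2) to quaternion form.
0.6494 + 0.5377j + 0.5377k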